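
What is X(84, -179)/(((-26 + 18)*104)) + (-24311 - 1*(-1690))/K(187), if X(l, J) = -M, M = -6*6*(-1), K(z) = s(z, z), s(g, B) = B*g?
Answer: -4390447/7273552 ≈ -0.60362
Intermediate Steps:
K(z) = z**2 (K(z) = z*z = z**2)
M = 36 (M = -36*(-1) = 36)
X(l, J) = -36 (X(l, J) = -1*36 = -36)
X(84, -179)/(((-26 + 18)*104)) + (-24311 - 1*(-1690))/K(187) = -36*1/(104*(-26 + 18)) + (-24311 - 1*(-1690))/(187**2) = -36/((-8*104)) + (-24311 + 1690)/34969 = -36/(-832) - 22621*1/34969 = -36*(-1/832) - 22621/34969 = 9/208 - 22621/34969 = -4390447/7273552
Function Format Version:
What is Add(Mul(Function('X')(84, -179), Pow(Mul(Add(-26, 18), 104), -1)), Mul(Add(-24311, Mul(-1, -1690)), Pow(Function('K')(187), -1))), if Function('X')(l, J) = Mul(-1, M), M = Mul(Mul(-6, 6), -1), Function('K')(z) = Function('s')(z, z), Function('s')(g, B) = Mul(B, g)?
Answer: Rational(-4390447, 7273552) ≈ -0.60362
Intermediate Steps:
Function('K')(z) = Pow(z, 2) (Function('K')(z) = Mul(z, z) = Pow(z, 2))
M = 36 (M = Mul(-36, -1) = 36)
Function('X')(l, J) = -36 (Function('X')(l, J) = Mul(-1, 36) = -36)
Add(Mul(Function('X')(84, -179), Pow(Mul(Add(-26, 18), 104), -1)), Mul(Add(-24311, Mul(-1, -1690)), Pow(Function('K')(187), -1))) = Add(Mul(-36, Pow(Mul(Add(-26, 18), 104), -1)), Mul(Add(-24311, Mul(-1, -1690)), Pow(Pow(187, 2), -1))) = Add(Mul(-36, Pow(Mul(-8, 104), -1)), Mul(Add(-24311, 1690), Pow(34969, -1))) = Add(Mul(-36, Pow(-832, -1)), Mul(-22621, Rational(1, 34969))) = Add(Mul(-36, Rational(-1, 832)), Rational(-22621, 34969)) = Add(Rational(9, 208), Rational(-22621, 34969)) = Rational(-4390447, 7273552)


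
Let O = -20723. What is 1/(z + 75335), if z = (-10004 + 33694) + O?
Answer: 1/78302 ≈ 1.2771e-5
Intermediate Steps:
z = 2967 (z = (-10004 + 33694) - 20723 = 23690 - 20723 = 2967)
1/(z + 75335) = 1/(2967 + 75335) = 1/78302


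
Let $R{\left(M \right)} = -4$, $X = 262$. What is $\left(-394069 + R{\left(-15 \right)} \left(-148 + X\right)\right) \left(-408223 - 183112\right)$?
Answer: $233296440875$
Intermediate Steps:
$\left(-394069 + R{\left(-15 \right)} \left(-148 + X\right)\right) \left(-408223 - 183112\right) = \left(-394069 - 4 \left(-148 + 262\right)\right) \left(-408223 - 183112\right) = \left(-394069 - 456\right) \left(-591335\right) = \left(-394525\right) \left(-591335\right) = 233296440875$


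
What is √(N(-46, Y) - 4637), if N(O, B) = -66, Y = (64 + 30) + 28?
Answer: I*√4703 ≈ 68.578*I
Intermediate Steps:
Y = 122 (Y = 94 + 28 = 122)
√(N(-46, Y) - 4637) = √(-66 - 4637) = √(-4703) = I*√4703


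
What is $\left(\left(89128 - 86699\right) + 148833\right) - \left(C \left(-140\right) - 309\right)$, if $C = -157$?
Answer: $129591$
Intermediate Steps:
$\left(\left(89128 - 86699\right) + 148833\right) - \left(C \left(-140\right) - 309\right) = \left(\left(89128 - 86699\right) + 148833\right) - \left(\left(-157\right) \left(-140\right) - 309\right) = \left(2429 + 148833\right) - \left(21980 - 309\right) = 151262 - 21671 = 129591$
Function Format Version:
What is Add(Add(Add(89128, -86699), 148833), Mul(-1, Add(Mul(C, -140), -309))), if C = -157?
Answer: 129591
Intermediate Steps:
Add(Add(Add(89128, -86699), 148833), Mul(-1, Add(Mul(C, -140), -309))) = Add(Add(Add(89128, -86699), 148833), Mul(-1, Add(Mul(-157, -140), -309))) = Add(Add(2429, 148833), Mul(-1, Add(21980, -309))) = Add(151262, Mul(-1, 21671)) = Add(151262, -21671) = 129591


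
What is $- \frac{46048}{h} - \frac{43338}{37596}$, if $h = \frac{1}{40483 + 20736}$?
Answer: $- \frac{17663932407415}{6266} \approx -2.819 \cdot 10^{9}$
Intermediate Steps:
$h = \frac{1}{61219} \approx 1.6335 \cdot 10^{-5}$
$- \frac{46048}{h} - \frac{43338}{37596} = - 46048 \frac{1}{\frac{1}{61219}} - \frac{43338}{37596} = \left(-46048\right) 61219 - \frac{7223}{6266} = -2819012512 - \frac{7223}{6266} = - \frac{17663932407415}{6266}$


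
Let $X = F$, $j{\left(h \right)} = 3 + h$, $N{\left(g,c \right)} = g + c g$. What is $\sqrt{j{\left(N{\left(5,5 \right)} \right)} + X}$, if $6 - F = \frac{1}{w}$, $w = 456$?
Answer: $\frac{\sqrt{2027262}}{228} \approx 6.2448$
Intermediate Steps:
$F = \frac{2735}{456}$ ($F = 6 - \frac{1}{456} = \frac{2735}{456} \approx 5.9978$)
$X = \frac{2735}{456} \approx 5.9978$
$\sqrt{j{\left(N{\left(5,5 \right)} \right)} + X} = \sqrt{\left(3 + 5 \left(1 + 5\right)\right) + \frac{2735}{456}} = \sqrt{\left(3 + 5 \cdot 6\right) + \frac{2735}{456}} = \sqrt{\left(3 + 30\right) + \frac{2735}{456}} = \sqrt{33 + \frac{2735}{456}} = \sqrt{\frac{17783}{456}} = \frac{\sqrt{2027262}}{228}$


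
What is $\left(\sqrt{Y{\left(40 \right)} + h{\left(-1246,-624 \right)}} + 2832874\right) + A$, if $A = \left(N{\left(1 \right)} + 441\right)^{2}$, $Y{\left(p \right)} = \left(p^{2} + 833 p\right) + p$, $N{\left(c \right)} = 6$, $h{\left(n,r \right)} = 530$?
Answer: $3032683 + 13 \sqrt{210} \approx 3.0329 \cdot 10^{6}$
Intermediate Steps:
$Y{\left(p \right)} = p^{2} + 834 p$
$A = 199809$ ($A = \left(6 + 441\right)^{2} = 447^{2} = 199809$)
$\left(\sqrt{Y{\left(40 \right)} + h{\left(-1246,-624 \right)}} + 2832874\right) + A = \left(\sqrt{40 \left(834 + 40\right) + 530} + 2832874\right) + 199809 = \left(\sqrt{40 \cdot 874 + 530} + 2832874\right) + 199809 = \left(\sqrt{34960 + 530} + 2832874\right) + 199809 = \left(\sqrt{35490} + 2832874\right) + 199809 = \left(13 \sqrt{210} + 2832874\right) + 199809 = \left(2832874 + 13 \sqrt{210}\right) + 199809 = 3032683 + 13 \sqrt{210}$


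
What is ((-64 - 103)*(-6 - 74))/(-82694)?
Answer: -6680/41347 ≈ -0.16156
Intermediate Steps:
((-64 - 103)*(-6 - 74))/(-82694) = -167*(-80)*(-1/82694) = 13360*(-1/82694) = -6680/41347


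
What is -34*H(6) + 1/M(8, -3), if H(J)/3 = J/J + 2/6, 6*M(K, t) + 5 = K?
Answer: -134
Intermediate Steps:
M(K, t) = -⅚ + K/6
H(J) = 4 (H(J) = 3*(J/J + 2/6) = 3*(1 + 2*(⅙)) = 3*(1 + ⅓) = 3*(4/3) = 4)
-34*H(6) + 1/M(8, -3) = -34*4 + 1/(-⅚ + (⅙)*8) = -136 + 1/(-⅚ + 4/3) = -136 + 1/(½) = -136 + 2 = -134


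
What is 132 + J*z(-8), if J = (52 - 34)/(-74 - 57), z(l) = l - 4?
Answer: 17508/131 ≈ 133.65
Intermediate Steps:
z(l) = -4 + l
J = -18/131 (J = 18/(-131) = 18*(-1/131) = -18/131 ≈ -0.13740)
132 + J*z(-8) = 132 - 18*(-4 - 8)/131 = 132 - 18/131*(-12) = 132 + 216/131 = 17508/131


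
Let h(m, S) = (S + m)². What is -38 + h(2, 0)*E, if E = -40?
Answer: -198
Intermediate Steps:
-38 + h(2, 0)*E = -38 + (0 + 2)²*(-40) = -38 + 2²*(-40) = -38 + 4*(-40) = -38 - 160 = -198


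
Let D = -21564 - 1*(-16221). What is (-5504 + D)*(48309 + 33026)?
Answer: -882240745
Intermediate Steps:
D = -5343 (D = -21564 + 16221 = -5343)
(-5504 + D)*(48309 + 33026) = (-5504 - 5343)*(48309 + 33026) = -10847*81335 = -882240745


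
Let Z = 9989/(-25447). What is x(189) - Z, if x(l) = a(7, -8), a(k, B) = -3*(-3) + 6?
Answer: 391694/25447 ≈ 15.393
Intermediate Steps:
a(k, B) = 15 (a(k, B) = 9 + 6 = 15)
x(l) = 15
Z = -9989/25447 (Z = 9989*(-1/25447) = -9989/25447 ≈ -0.39254)
x(189) - Z = 15 - 1*(-9989/25447) = 15 + 9989/25447 = 391694/25447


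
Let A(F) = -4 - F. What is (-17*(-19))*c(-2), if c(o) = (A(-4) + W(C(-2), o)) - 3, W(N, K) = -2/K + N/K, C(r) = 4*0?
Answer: -646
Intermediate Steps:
C(r) = 0
c(o) = -3 - 2/o (c(o) = ((-4 - 1*(-4)) + (-2 + 0)/o) - 3 = ((-4 + 4) - 2/o) - 3 = (0 - 2/o) - 3 = -2/o - 3 = -3 - 2/o)
(-17*(-19))*c(-2) = (-17*(-19))*(-3 - 2/(-2)) = 323*(-3 - 2*(-½)) = 323*(-3 + 1) = 323*(-2) = -646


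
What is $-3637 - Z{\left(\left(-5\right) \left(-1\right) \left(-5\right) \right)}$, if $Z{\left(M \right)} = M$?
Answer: $-3612$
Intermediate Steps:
$-3637 - Z{\left(\left(-5\right) \left(-1\right) \left(-5\right) \right)} = -3637 - \left(-5\right) \left(-1\right) \left(-5\right) = -3637 - 5 \left(-5\right) = -3637 - -25 = -3637 + 25 = -3612$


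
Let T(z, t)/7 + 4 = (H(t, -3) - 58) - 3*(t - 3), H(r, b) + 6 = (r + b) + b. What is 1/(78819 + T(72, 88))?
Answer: 1/77132 ≈ 1.2965e-5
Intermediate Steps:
H(r, b) = -6 + r + 2*b (H(r, b) = -6 + ((r + b) + b) = -6 + ((b + r) + b) = -6 + (r + 2*b) = -6 + r + 2*b)
T(z, t) = -455 - 14*t (T(z, t) = -28 + 7*(((-6 + t + 2*(-3)) - 58) - 3*(t - 3)) = -28 + 7*(((-6 + t - 6) - 58) - 3*(-3 + t)) = -28 + 7*(((-12 + t) - 58) - (-9 + 3*t)) = -28 + 7*((-70 + t) + (9 - 3*t)) = -28 + 7*(-61 - 2*t) = -28 + (-427 - 14*t) = -455 - 14*t)
1/(78819 + T(72, 88)) = 1/(78819 + (-455 - 14*88)) = 1/(78819 + (-455 - 1232)) = 1/(78819 - 1687) = 1/77132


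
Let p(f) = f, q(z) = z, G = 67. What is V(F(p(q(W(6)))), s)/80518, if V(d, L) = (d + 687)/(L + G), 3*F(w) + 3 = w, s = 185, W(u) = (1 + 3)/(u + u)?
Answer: 6175/182614824 ≈ 3.3814e-5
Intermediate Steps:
W(u) = 2/u (W(u) = 4/((2*u)) = 4*(1/(2*u)) = 2/u)
F(w) = -1 + w/3
V(d, L) = (687 + d)/(67 + L) (V(d, L) = (d + 687)/(L + 67) = (687 + d)/(67 + L))
V(F(p(q(W(6)))), s)/80518 = ((687 + (-1 + (2/6)/3))/(67 + 185))/80518 = ((687 + (-1 + (2*(⅙))/3))/252)*(1/80518) = ((687 + (-1 + (⅓)*(⅓)))/252)*(1/80518) = ((687 + (-1 + ⅑))/252)*(1/80518) = ((687 - 8/9)/252)*(1/80518) = ((1/252)*(6175/9))*(1/80518) = (6175/2268)*(1/80518) = 6175/182614824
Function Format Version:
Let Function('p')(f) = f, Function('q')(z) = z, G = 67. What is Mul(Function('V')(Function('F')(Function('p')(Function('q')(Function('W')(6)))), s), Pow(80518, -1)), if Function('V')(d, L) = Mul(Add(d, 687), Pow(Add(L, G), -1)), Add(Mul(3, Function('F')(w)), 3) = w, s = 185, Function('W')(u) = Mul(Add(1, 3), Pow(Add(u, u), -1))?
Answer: Rational(6175, 182614824) ≈ 3.3814e-5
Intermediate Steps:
Function('W')(u) = Mul(2, Pow(u, -1)) (Function('W')(u) = Mul(4, Pow(Mul(2, u), -1)) = Mul(4, Mul(Rational(1, 2), Pow(u, -1))) = Mul(2, Pow(u, -1)))
Function('F')(w) = Add(-1, Mul(Rational(1, 3), w))
Function('V')(d, L) = Mul(Pow(Add(67, L), -1), Add(687, d)) (Function('V')(d, L) = Mul(Add(d, 687), Pow(Add(L, 67), -1)) = Mul(Add(687, d), Pow(Add(67, L), -1)) = Mul(Pow(Add(67, L), -1), Add(687, d)))
Mul(Function('V')(Function('F')(Function('p')(Function('q')(Function('W')(6)))), s), Pow(80518, -1)) = Mul(Mul(Pow(Add(67, 185), -1), Add(687, Add(-1, Mul(Rational(1, 3), Mul(2, Pow(6, -1)))))), Pow(80518, -1)) = Mul(Mul(Pow(252, -1), Add(687, Add(-1, Mul(Rational(1, 3), Mul(2, Rational(1, 6)))))), Rational(1, 80518)) = Mul(Mul(Rational(1, 252), Add(687, Add(-1, Mul(Rational(1, 3), Rational(1, 3))))), Rational(1, 80518)) = Mul(Mul(Rational(1, 252), Add(687, Add(-1, Rational(1, 9)))), Rational(1, 80518)) = Mul(Mul(Rational(1, 252), Add(687, Rational(-8, 9))), Rational(1, 80518)) = Mul(Mul(Rational(1, 252), Rational(6175, 9)), Rational(1, 80518)) = Mul(Rational(6175, 2268), Rational(1, 80518)) = Rational(6175, 182614824)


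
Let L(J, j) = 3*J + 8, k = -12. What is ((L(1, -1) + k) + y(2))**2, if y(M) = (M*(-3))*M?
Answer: 169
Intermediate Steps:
y(M) = -3*M**2 (y(M) = (-3*M)*M = -3*M**2)
L(J, j) = 8 + 3*J
((L(1, -1) + k) + y(2))**2 = (((8 + 3*1) - 12) - 3*2**2)**2 = (((8 + 3) - 12) - 3*4)**2 = ((11 - 12) - 12)**2 = (-1 - 12)**2 = (-13)**2 = 169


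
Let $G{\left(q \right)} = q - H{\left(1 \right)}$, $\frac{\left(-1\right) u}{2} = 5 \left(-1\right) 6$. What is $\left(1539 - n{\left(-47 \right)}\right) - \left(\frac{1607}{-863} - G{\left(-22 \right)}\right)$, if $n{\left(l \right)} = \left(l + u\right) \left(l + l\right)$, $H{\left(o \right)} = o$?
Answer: $\frac{2364501}{863} \approx 2739.9$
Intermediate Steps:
$u = 60$ ($u = - 2 \cdot 5 \left(-1\right) 6 = - 2 \left(\left(-5\right) 6\right) = \left(-2\right) \left(-30\right) = 60$)
$G{\left(q \right)} = -1 + q$ ($G{\left(q \right)} = q - 1 = -1 + q$)
$n{\left(l \right)} = 2 l \left(60 + l\right)$ ($n{\left(l \right)} = \left(l + 60\right) \left(l + l\right) = \left(60 + l\right) 2 l = 2 l \left(60 + l\right)$)
$\left(1539 - n{\left(-47 \right)}\right) - \left(\frac{1607}{-863} - G{\left(-22 \right)}\right) = \left(1539 - 2 \left(-47\right) \left(60 - 47\right)\right) - \left(\frac{1607}{-863} - \left(-1 - 22\right)\right) = \left(1539 - 2 \left(-47\right) 13\right) - \left(1607 \left(- \frac{1}{863}\right) - -23\right) = \left(1539 - -1222\right) - \left(- \frac{1607}{863} + 23\right) = \left(1539 + 1222\right) - \frac{18242}{863} = 2761 - \frac{18242}{863} = \frac{2364501}{863}$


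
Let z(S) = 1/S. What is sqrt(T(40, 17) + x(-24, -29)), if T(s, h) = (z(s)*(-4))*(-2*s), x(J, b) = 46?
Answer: 3*sqrt(6) ≈ 7.3485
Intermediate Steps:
T(s, h) = 8 (T(s, h) = (-4/s)*(-2*s) = 8)
sqrt(T(40, 17) + x(-24, -29)) = sqrt(8 + 46) = sqrt(54) = 3*sqrt(6)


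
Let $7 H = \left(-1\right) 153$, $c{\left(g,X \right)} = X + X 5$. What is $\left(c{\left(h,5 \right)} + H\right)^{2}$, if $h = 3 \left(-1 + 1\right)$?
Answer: $\frac{3249}{49} \approx 66.306$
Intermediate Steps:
$h = 0$ ($h = 3 \cdot 0 = 0$)
$c{\left(g,X \right)} = 6 X$ ($c{\left(g,X \right)} = X + 5 X = 6 X$)
$H = - \frac{153}{7}$ ($H = \frac{\left(-1\right) 153}{7} = \frac{1}{7} \left(-153\right) = - \frac{153}{7} \approx -21.857$)
$\left(c{\left(h,5 \right)} + H\right)^{2} = \left(6 \cdot 5 - \frac{153}{7}\right)^{2} = \left(30 - \frac{153}{7}\right)^{2} = \left(\frac{57}{7}\right)^{2} = \frac{3249}{49}$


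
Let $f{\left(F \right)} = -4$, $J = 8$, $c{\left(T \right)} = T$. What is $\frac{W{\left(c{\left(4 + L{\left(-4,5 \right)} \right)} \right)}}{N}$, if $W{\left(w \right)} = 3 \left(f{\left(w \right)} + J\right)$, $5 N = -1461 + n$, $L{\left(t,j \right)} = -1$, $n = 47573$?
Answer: $\frac{15}{11528} \approx 0.0013012$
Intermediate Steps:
$N = \frac{46112}{5}$ ($N = \frac{-1461 + 47573}{5} = \frac{1}{5} \cdot 46112 = \frac{46112}{5} \approx 9222.4$)
$W{\left(w \right)} = 12$ ($W{\left(w \right)} = 3 \left(-4 + 8\right) = 3 \cdot 4 = 12$)
$\frac{W{\left(c{\left(4 + L{\left(-4,5 \right)} \right)} \right)}}{N} = \frac{12}{\frac{46112}{5}} = 12 \cdot \frac{5}{46112} = \frac{15}{11528}$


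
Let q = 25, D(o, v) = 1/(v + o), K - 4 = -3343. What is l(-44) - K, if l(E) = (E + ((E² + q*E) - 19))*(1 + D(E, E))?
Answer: 361083/88 ≈ 4103.2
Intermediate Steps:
K = -3339 (K = 4 - 3343 = -3339)
D(o, v) = 1/(o + v)
l(E) = (1 + 1/(2*E))*(-19 + E² + 26*E) (l(E) = (E + ((E² + 25*E) - 19))*(1 + 1/(E + E)) = (E + (-19 + E² + 25*E))*(1 + 1/(2*E)) = (-19 + E² + 26*E)*(1 + 1/(2*E)) = (1 + 1/(2*E))*(-19 + E² + 26*E))
l(-44) - K = (-6 + (-44)² - 19/2/(-44) + (53/2)*(-44)) - 1*(-3339) = (-6 + 1936 - 19/2*(-1/44) - 1166) + 3339 = (-6 + 1936 + 19/88 - 1166) + 3339 = 67251/88 + 3339 = 361083/88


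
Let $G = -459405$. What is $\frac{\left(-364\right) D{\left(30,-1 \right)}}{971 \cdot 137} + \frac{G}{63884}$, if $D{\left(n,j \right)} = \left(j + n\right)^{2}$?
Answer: $- \frac{80669694551}{8498296868} \approx -9.4924$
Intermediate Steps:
$\frac{\left(-364\right) D{\left(30,-1 \right)}}{971 \cdot 137} + \frac{G}{63884} = \frac{\left(-364\right) \left(-1 + 30\right)^{2}}{971 \cdot 137} - \frac{459405}{63884} = \frac{\left(-364\right) 29^{2}}{133027} - \frac{459405}{63884} = \left(-364\right) 841 \cdot \frac{1}{133027} - \frac{459405}{63884} = \left(-306124\right) \frac{1}{133027} - \frac{459405}{63884} = - \frac{306124}{133027} - \frac{459405}{63884} = - \frac{80669694551}{8498296868}$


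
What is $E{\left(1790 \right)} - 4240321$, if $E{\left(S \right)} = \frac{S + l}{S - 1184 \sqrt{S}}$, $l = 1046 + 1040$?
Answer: $- \frac{2968364632531}{700033} - \frac{1147296 \sqrt{1790}}{626529535} \approx -4.2403 \cdot 10^{6}$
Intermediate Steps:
$l = 2086$
$E{\left(S \right)} = \frac{2086 + S}{S - 1184 \sqrt{S}}$ ($E{\left(S \right)} = \frac{S + 2086}{S - 1184 \sqrt{S}} = \frac{2086 + S}{S - 1184 \sqrt{S}}$)
$E{\left(1790 \right)} - 4240321 = \frac{2086 + 1790}{1790 - 1184 \sqrt{1790}} - 4240321 = \frac{1}{1790 - 1184 \sqrt{1790}} \cdot 3876 - 4240321 = \frac{3876}{1790 - 1184 \sqrt{1790}} - 4240321 = -4240321 + \frac{3876}{1790 - 1184 \sqrt{1790}}$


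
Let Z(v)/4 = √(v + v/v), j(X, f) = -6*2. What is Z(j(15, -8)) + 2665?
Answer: 2665 + 4*I*√11 ≈ 2665.0 + 13.266*I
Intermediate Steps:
j(X, f) = -12
Z(v) = 4*√(1 + v) (Z(v) = 4*√(v + v/v) = 4*√(v + 1) = 4*√(1 + v))
Z(j(15, -8)) + 2665 = 4*√(1 - 12) + 2665 = 4*√(-11) + 2665 = 4*(I*√11) + 2665 = 4*I*√11 + 2665 = 2665 + 4*I*√11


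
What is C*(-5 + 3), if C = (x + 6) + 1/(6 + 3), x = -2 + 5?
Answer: -164/9 ≈ -18.222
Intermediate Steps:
x = 3
C = 82/9 (C = (3 + 6) + 1/(6 + 3) = 9 + 1/9 = 82/9 ≈ 9.1111)
C*(-5 + 3) = 82*(-5 + 3)/9 = (82/9)*(-2) = -164/9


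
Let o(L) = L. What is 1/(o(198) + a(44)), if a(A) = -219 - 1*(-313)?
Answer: 1/292 ≈ 0.0034247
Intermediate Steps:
a(A) = 94 (a(A) = -219 + 313 = 94)
1/(o(198) + a(44)) = 1/(198 + 94) = 1/292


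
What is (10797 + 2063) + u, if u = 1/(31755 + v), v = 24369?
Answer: 721754641/56124 ≈ 12860.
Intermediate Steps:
u = 1/56124 (u = 1/(31755 + 24369) = 1/56124 ≈ 1.7818e-5)
(10797 + 2063) + u = (10797 + 2063) + 1/56124 = 12860 + 1/56124 = 721754641/56124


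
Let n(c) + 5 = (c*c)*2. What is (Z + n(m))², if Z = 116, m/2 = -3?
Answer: 33489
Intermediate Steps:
m = -6 (m = 2*(-3) = -6)
n(c) = -5 + 2*c² (n(c) = -5 + (c*c)*2 = -5 + c²*2 = -5 + 2*c²)
(Z + n(m))² = (116 + (-5 + 2*(-6)²))² = (116 + (-5 + 2*36))² = (116 + (-5 + 72))² = (116 + 67)² = 183² = 33489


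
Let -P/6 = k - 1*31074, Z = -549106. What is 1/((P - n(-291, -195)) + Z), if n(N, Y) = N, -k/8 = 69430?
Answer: 1/2970269 ≈ 3.3667e-7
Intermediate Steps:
k = -555440 (k = -8*69430 = -555440)
P = 3519084 (P = -6*(-555440 - 1*31074) = -6*(-555440 - 31074) = -6*(-586514) = 3519084)
1/((P - n(-291, -195)) + Z) = 1/((3519084 - 1*(-291)) - 549106) = 1/((3519084 + 291) - 549106) = 1/(3519375 - 549106) = 1/2970269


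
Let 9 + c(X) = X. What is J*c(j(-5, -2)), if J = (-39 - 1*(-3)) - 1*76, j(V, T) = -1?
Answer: 1120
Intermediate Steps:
c(X) = -9 + X
J = -112 (J = (-39 + 3) - 76 = -36 - 76 = -112)
J*c(j(-5, -2)) = -112*(-9 - 1) = -112*(-10) = 1120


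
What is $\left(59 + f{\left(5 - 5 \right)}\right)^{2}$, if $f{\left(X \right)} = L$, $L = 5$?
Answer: $4096$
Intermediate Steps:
$f{\left(X \right)} = 5$
$\left(59 + f{\left(5 - 5 \right)}\right)^{2} = \left(59 + 5\right)^{2} = 64^{2} = 4096$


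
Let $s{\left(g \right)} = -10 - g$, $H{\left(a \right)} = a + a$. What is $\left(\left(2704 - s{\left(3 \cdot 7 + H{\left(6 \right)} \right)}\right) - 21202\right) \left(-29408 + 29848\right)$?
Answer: $-8120200$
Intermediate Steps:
$H{\left(a \right)} = 2 a$
$\left(\left(2704 - s{\left(3 \cdot 7 + H{\left(6 \right)} \right)}\right) - 21202\right) \left(-29408 + 29848\right) = \left(\left(2704 - \left(-10 - \left(3 \cdot 7 + 2 \cdot 6\right)\right)\right) - 21202\right) \left(-29408 + 29848\right) = \left(\left(2704 - \left(-10 - \left(21 + 12\right)\right)\right) - 21202\right) 440 = \left(\left(2704 - \left(-10 - 33\right)\right) - 21202\right) 440 = \left(\left(2704 - -43\right) - 21202\right) 440 = \left(\left(2704 + 43\right) - 21202\right) 440 = \left(2747 - 21202\right) 440 = \left(-18455\right) 440 = -8120200$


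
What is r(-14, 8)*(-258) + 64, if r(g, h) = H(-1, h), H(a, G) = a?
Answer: 322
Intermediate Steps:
r(g, h) = -1
r(-14, 8)*(-258) + 64 = -1*(-258) + 64 = 258 + 64 = 322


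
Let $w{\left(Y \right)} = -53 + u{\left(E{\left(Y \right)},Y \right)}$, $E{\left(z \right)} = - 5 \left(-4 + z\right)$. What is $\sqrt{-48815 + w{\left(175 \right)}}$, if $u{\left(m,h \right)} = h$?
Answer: $i \sqrt{48693} \approx 220.66 i$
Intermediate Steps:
$E{\left(z \right)} = 20 - 5 z$
$w{\left(Y \right)} = -53 + Y$
$\sqrt{-48815 + w{\left(175 \right)}} = \sqrt{-48815 + \left(-53 + 175\right)} = \sqrt{-48815 + 122} = \sqrt{-48693} = i \sqrt{48693}$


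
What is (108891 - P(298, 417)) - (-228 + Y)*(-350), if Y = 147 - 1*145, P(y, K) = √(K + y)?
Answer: 29791 - √715 ≈ 29764.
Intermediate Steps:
Y = 2 (Y = 147 - 145 = 2)
(108891 - P(298, 417)) - (-228 + Y)*(-350) = (108891 - √(417 + 298)) - (-228 + 2)*(-350) = (108891 - √715) - (-226)*(-350) = (108891 - √715) - 1*79100 = (108891 - √715) - 79100 = 29791 - √715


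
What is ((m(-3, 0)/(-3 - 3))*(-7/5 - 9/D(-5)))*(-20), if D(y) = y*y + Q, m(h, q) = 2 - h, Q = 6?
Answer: -2620/93 ≈ -28.172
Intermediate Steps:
D(y) = 6 + y² (D(y) = y*y + 6 = y² + 6 = 6 + y²)
((m(-3, 0)/(-3 - 3))*(-7/5 - 9/D(-5)))*(-20) = (((2 - 1*(-3))/(-3 - 3))*(-7/5 - 9/(6 + (-5)²)))*(-20) = (((2 + 3)/(-6))*(-7*⅕ - 9/(6 + 25)))*(-20) = ((5*(-⅙))*(-7/5 - 9/31))*(-20) = -5*(-7/5 - 9*1/31)/6*(-20) = -5*(-7/5 - 9/31)/6*(-20) = -⅚*(-262/155)*(-20) = (131/93)*(-20) = -2620/93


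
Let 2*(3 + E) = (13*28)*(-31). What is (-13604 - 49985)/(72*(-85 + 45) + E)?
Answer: 63589/8525 ≈ 7.4591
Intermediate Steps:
E = -5645 (E = -3 + ((13*28)*(-31))/2 = -3 + (364*(-31))/2 = -3 + (½)*(-11284) = -3 - 5642 = -5645)
(-13604 - 49985)/(72*(-85 + 45) + E) = (-13604 - 49985)/(72*(-85 + 45) - 5645) = -63589/(72*(-40) - 5645) = -63589/(-2880 - 5645) = -63589/(-8525) = -63589*(-1/8525) = 63589/8525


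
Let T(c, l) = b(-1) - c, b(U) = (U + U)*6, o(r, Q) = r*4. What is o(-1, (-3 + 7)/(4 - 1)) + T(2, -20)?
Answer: -18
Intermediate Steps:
o(r, Q) = 4*r
b(U) = 12*U (b(U) = (2*U)*6 = 12*U)
T(c, l) = -12 - c (T(c, l) = 12*(-1) - c = -12 - c)
o(-1, (-3 + 7)/(4 - 1)) + T(2, -20) = 4*(-1) + (-12 - 1*2) = -4 + (-12 - 2) = -4 - 14 = -18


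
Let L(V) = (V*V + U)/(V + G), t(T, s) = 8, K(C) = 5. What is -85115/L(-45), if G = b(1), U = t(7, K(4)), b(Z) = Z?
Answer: 3745060/2033 ≈ 1842.1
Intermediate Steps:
U = 8
G = 1
L(V) = (8 + V²)/(1 + V) (L(V) = (V*V + 8)/(V + 1) = (V² + 8)/(1 + V) = (8 + V²)/(1 + V))
-85115/L(-45) = -85115*(1 - 45)/(8 + (-45)²) = -85115*(-44/(8 + 2025)) = -85115/((-1/44*2033)) = -85115/(-2033/44) = -85115*(-44/2033) = 3745060/2033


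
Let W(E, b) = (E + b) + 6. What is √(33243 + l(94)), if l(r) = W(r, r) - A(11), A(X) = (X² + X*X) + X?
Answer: 4*√2074 ≈ 182.16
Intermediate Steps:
W(E, b) = 6 + E + b
A(X) = X + 2*X² (A(X) = (X² + X²) + X = 2*X² + X = X + 2*X²)
l(r) = -247 + 2*r (l(r) = (6 + r + r) - 11*(1 + 2*11) = (6 + 2*r) - 11*(1 + 22) = (6 + 2*r) - 11*23 = (6 + 2*r) - 1*253 = (6 + 2*r) - 253 = -247 + 2*r)
√(33243 + l(94)) = √(33243 + (-247 + 2*94)) = √(33243 + (-247 + 188)) = √(33243 - 59) = √33184 = 4*√2074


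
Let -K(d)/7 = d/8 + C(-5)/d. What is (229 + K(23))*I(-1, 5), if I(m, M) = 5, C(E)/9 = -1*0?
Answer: 8355/8 ≈ 1044.4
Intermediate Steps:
C(E) = 0 (C(E) = 9*(-1*0) = 9*0 = 0)
K(d) = -7*d/8 (K(d) = -7*(d/8 + 0/d) = -7*(d*(⅛) + 0) = -7*(d/8 + 0) = -7*d/8)
(229 + K(23))*I(-1, 5) = (229 - 7/8*23)*5 = (229 - 161/8)*5 = (1671/8)*5 = 8355/8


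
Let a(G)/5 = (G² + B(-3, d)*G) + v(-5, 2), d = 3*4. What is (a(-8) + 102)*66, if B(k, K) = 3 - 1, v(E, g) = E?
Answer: 20922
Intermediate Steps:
d = 12
B(k, K) = 2
a(G) = -25 + 5*G² + 10*G (a(G) = 5*((G² + 2*G) - 5) = 5*(-5 + G² + 2*G) = -25 + 5*G² + 10*G)
(a(-8) + 102)*66 = ((-25 + 5*(-8)² + 10*(-8)) + 102)*66 = ((-25 + 5*64 - 80) + 102)*66 = ((-25 + 320 - 80) + 102)*66 = (215 + 102)*66 = 317*66 = 20922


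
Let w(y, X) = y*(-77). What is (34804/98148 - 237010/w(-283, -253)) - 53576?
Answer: -28651950563671/534685767 ≈ -53587.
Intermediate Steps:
w(y, X) = -77*y
(34804/98148 - 237010/w(-283, -253)) - 53576 = (34804/98148 - 237010/((-77*(-283)))) - 53576 = (34804*(1/98148) - 237010/21791) - 53576 = (8701/24537 - 237010*1/21791) - 53576 = (8701/24537 - 237010/21791) - 53576 = -5625910879/534685767 - 53576 = -28651950563671/534685767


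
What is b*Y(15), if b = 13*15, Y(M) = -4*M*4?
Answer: -46800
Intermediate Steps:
Y(M) = -16*M
b = 195
b*Y(15) = 195*(-16*15) = 195*(-240) = -46800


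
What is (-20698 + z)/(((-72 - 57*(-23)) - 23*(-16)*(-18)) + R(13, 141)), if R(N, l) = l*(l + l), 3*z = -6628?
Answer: -68722/103131 ≈ -0.66636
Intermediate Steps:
z = -6628/3 (z = (⅓)*(-6628) = -6628/3 ≈ -2209.3)
R(N, l) = 2*l² (R(N, l) = l*(2*l) = 2*l²)
(-20698 + z)/(((-72 - 57*(-23)) - 23*(-16)*(-18)) + R(13, 141)) = (-20698 - 6628/3)/(((-72 - 57*(-23)) - 23*(-16)*(-18)) + 2*141²) = -68722/(3*(((-72 + 1311) - (-368)*(-18)) + 2*19881)) = -68722/(3*((1239 - 1*6624) + 39762)) = -68722/(3*((1239 - 6624) + 39762)) = -68722/(3*(-5385 + 39762)) = -68722/3/34377 = -68722/3*1/34377 = -68722/103131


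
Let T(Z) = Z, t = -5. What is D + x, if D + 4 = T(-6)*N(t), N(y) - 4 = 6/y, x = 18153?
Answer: 90661/5 ≈ 18132.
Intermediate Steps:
N(y) = 4 + 6/y
D = -104/5 (D = -4 - 6*(4 + 6/(-5)) = -4 - 6*(4 + 6*(-⅕)) = -4 - 6*(4 - 6/5) = -4 - 6*14/5 = -4 - 84/5 = -104/5 ≈ -20.800)
D + x = -104/5 + 18153 = 90661/5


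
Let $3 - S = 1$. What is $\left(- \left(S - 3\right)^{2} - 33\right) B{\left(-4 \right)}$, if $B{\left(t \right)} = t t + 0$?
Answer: $-544$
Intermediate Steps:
$S = 2$ ($S = 3 - 1 = 2$)
$B{\left(t \right)} = t^{2}$ ($B{\left(t \right)} = t^{2} + 0 = t^{2}$)
$\left(- \left(S - 3\right)^{2} - 33\right) B{\left(-4 \right)} = \left(- \left(2 - 3\right)^{2} - 33\right) \left(-4\right)^{2} = \left(- \left(-1\right)^{2} - 33\right) 16 = \left(\left(-1\right) 1 - 33\right) 16 = \left(-1 - 33\right) 16 = \left(-34\right) 16 = -544$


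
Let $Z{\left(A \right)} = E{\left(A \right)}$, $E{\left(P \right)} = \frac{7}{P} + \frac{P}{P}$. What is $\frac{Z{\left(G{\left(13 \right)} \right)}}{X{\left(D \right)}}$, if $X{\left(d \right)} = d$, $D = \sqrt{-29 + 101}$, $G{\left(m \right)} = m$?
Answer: $\frac{5 \sqrt{2}}{39} \approx 0.18131$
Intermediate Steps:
$E{\left(P \right)} = 1 + \frac{7}{P}$ ($E{\left(P \right)} = \frac{7}{P} + 1 = 1 + \frac{7}{P}$)
$Z{\left(A \right)} = \frac{7 + A}{A}$
$D = 6 \sqrt{2}$ ($D = \sqrt{72} = 6 \sqrt{2} \approx 8.4853$)
$\frac{Z{\left(G{\left(13 \right)} \right)}}{X{\left(D \right)}} = \frac{\frac{1}{13} \left(7 + 13\right)}{6 \sqrt{2}} = \frac{1}{13} \cdot 20 \frac{\sqrt{2}}{12} = \frac{20 \frac{\sqrt{2}}{12}}{13} = \frac{5 \sqrt{2}}{39}$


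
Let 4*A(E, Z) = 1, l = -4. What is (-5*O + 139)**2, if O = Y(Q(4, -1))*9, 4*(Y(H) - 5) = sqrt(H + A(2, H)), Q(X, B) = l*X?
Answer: 345769/64 + 5805*I*sqrt(7)/2 ≈ 5402.6 + 7679.3*I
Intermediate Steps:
A(E, Z) = 1/4 (A(E, Z) = (1/4)*1 = 1/4)
Q(X, B) = -4*X
Y(H) = 5 + sqrt(1/4 + H)/4 (Y(H) = 5 + sqrt(H + 1/4)/4 = 5 + sqrt(1/4 + H)/4)
O = 45 + 27*I*sqrt(7)/8 (O = (5 + sqrt(1 + 4*(-4*4))/8)*9 = (5 + sqrt(1 + 4*(-16))/8)*9 = (5 + sqrt(1 - 64)/8)*9 = (5 + sqrt(-63)/8)*9 = (5 + (3*I*sqrt(7))/8)*9 = (5 + 3*I*sqrt(7)/8)*9 = 45 + 27*I*sqrt(7)/8 ≈ 45.0 + 8.9294*I)
(-5*O + 139)**2 = (-5*(45 + 27*I*sqrt(7)/8) + 139)**2 = ((-225 - 135*I*sqrt(7)/8) + 139)**2 = (-86 - 135*I*sqrt(7)/8)**2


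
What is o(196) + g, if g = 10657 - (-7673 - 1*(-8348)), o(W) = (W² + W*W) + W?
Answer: 87010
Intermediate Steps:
o(W) = W + 2*W² (o(W) = (W² + W²) + W = 2*W² + W = W + 2*W²)
g = 9982 (g = 10657 - (-7673 + 8348) = 10657 - 1*675 = 10657 - 675 = 9982)
o(196) + g = 196*(1 + 2*196) + 9982 = 196*(1 + 392) + 9982 = 196*393 + 9982 = 77028 + 9982 = 87010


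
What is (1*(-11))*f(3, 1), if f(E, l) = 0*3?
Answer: 0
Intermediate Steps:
f(E, l) = 0
(1*(-11))*f(3, 1) = (1*(-11))*0 = -11*0 = 0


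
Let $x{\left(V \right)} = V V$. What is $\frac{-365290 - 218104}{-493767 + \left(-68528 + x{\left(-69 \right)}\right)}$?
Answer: $\frac{291697}{278767} \approx 1.0464$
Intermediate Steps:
$x{\left(V \right)} = V^{2}$
$\frac{-365290 - 218104}{-493767 + \left(-68528 + x{\left(-69 \right)}\right)} = \frac{-365290 - 218104}{-493767 - \left(68528 - \left(-69\right)^{2}\right)} = - \frac{583394}{-493767 + \left(-68528 + 4761\right)} = - \frac{583394}{-493767 - 63767} = - \frac{583394}{-557534} = \left(-583394\right) \left(- \frac{1}{557534}\right) = \frac{291697}{278767}$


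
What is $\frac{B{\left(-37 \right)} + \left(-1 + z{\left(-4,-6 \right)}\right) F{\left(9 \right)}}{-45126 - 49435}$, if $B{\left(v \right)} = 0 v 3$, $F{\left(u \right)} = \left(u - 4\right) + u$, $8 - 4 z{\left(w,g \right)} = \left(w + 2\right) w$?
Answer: $\frac{14}{94561} \approx 0.00014805$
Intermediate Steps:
$z{\left(w,g \right)} = 2 - \frac{w \left(2 + w\right)}{4}$ ($z{\left(w,g \right)} = 2 - \frac{\left(w + 2\right) w}{4} = 2 - \frac{\left(2 + w\right) w}{4} = 2 - \frac{w \left(2 + w\right)}{4}$)
$F{\left(u \right)} = -4 + 2 u$ ($F{\left(u \right)} = \left(-4 + u\right) + u = -4 + 2 u$)
$B{\left(v \right)} = 0$ ($B{\left(v \right)} = 0 \cdot 3 = 0$)
$\frac{B{\left(-37 \right)} + \left(-1 + z{\left(-4,-6 \right)}\right) F{\left(9 \right)}}{-45126 - 49435} = \frac{0 + \left(-1 - \left(-4 + 4\right)\right) \left(-4 + 2 \cdot 9\right)}{-45126 - 49435} = \frac{0 + \left(-1 + \left(2 + 2 - 4\right)\right) \left(-4 + 18\right)}{-94561} = \left(0 + \left(-1 + \left(2 + 2 - 4\right)\right) 14\right) \left(- \frac{1}{94561}\right) = \left(0 + \left(-1 + 0\right) 14\right) \left(- \frac{1}{94561}\right) = \left(0 - 14\right) \left(- \frac{1}{94561}\right) = \left(-14\right) \left(- \frac{1}{94561}\right) = \frac{14}{94561}$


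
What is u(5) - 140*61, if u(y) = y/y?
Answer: -8539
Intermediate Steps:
u(y) = 1
u(5) - 140*61 = 1 - 140*61 = 1 - 8540 = -8539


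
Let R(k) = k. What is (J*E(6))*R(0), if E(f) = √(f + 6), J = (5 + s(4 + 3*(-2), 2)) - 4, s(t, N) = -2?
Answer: 0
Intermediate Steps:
J = -1 (J = (5 - 2) - 4 = 3 - 4 = -1)
E(f) = √(6 + f)
(J*E(6))*R(0) = -√(6 + 6)*0 = -√12*0 = -2*√3*0 = 0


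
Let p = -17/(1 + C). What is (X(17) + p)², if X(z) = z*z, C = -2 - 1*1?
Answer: 354025/4 ≈ 88506.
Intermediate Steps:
C = -3 (C = -2 - 1 = -3)
X(z) = z²
p = 17/2 (p = -17/(1 - 3) = -17/(-2) = -17*(-½) = 17/2 ≈ 8.5000)
(X(17) + p)² = (17² + 17/2)² = (289 + 17/2)² = (595/2)² = 354025/4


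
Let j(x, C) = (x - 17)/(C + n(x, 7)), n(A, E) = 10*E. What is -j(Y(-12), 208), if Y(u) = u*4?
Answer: 65/278 ≈ 0.23381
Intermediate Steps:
Y(u) = 4*u
j(x, C) = (-17 + x)/(70 + C) (j(x, C) = (x - 17)/(C + 10*7) = (-17 + x)/(C + 70) = (-17 + x)/(70 + C))
-j(Y(-12), 208) = -(-17 + 4*(-12))/(70 + 208) = -(-17 - 48)/278 = -(-65)/278 = -1*(-65/278) = 65/278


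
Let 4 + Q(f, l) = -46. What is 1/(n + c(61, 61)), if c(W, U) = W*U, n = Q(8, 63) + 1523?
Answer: 1/5194 ≈ 0.00019253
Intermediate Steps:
Q(f, l) = -50 (Q(f, l) = -4 - 46 = -50)
n = 1473 (n = -50 + 1523 = 1473)
c(W, U) = U*W
1/(n + c(61, 61)) = 1/(1473 + 61*61) = 1/(1473 + 3721) = 1/5194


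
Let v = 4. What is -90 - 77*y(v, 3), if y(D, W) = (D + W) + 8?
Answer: -1245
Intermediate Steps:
y(D, W) = 8 + D + W
-90 - 77*y(v, 3) = -90 - 77*(8 + 4 + 3) = -90 - 77*15 = -90 - 1155 = -1245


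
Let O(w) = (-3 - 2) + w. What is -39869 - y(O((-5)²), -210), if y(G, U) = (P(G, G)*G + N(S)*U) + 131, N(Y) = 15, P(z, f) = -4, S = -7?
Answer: -36770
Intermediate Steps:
O(w) = -5 + w
y(G, U) = 131 - 4*G + 15*U (y(G, U) = (-4*G + 15*U) + 131 = 131 - 4*G + 15*U)
-39869 - y(O((-5)²), -210) = -39869 - (131 - 4*(-5 + (-5)²) + 15*(-210)) = -39869 - (131 - 4*(-5 + 25) - 3150) = -39869 - (131 - 4*20 - 3150) = -39869 - (131 - 80 - 3150) = -39869 - 1*(-3099) = -39869 + 3099 = -36770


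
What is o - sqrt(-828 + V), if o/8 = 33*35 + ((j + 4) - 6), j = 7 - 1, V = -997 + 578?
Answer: 9272 - I*sqrt(1247) ≈ 9272.0 - 35.313*I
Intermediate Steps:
V = -419
j = 6
o = 9272 (o = 8*(33*35 + ((6 + 4) - 6)) = 8*(1155 + (10 - 6)) = 8*(1155 + 4) = 8*1159 = 9272)
o - sqrt(-828 + V) = 9272 - sqrt(-828 - 419) = 9272 - sqrt(-1247) = 9272 - I*sqrt(1247)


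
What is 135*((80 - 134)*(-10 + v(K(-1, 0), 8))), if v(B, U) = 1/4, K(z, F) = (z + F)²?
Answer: 142155/2 ≈ 71078.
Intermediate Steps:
K(z, F) = (F + z)²
v(B, U) = ¼ (v(B, U) = 1*(¼) = ¼)
135*((80 - 134)*(-10 + v(K(-1, 0), 8))) = 135*((80 - 134)*(-10 + ¼)) = 135*(-54*(-39/4)) = 135*(1053/2) = 142155/2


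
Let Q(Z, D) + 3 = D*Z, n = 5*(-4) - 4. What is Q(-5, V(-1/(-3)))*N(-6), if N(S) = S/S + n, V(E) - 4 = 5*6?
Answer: 3979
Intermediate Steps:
V(E) = 34 (V(E) = 4 + 5*6 = 4 + 30 = 34)
n = -24 (n = -20 - 4 = -24)
Q(Z, D) = -3 + D*Z
N(S) = -23 (N(S) = S/S - 24 = 1 - 24 = -23)
Q(-5, V(-1/(-3)))*N(-6) = (-3 + 34*(-5))*(-23) = (-3 - 170)*(-23) = -173*(-23) = 3979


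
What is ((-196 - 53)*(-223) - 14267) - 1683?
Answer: 39577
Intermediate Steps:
((-196 - 53)*(-223) - 14267) - 1683 = (-249*(-223) - 14267) - 1683 = (55527 - 14267) - 1683 = 41260 - 1683 = 39577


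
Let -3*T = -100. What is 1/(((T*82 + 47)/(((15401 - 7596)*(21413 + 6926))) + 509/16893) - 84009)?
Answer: -3736493324235/313898955045069389 ≈ -1.1903e-5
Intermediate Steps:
T = 100/3 (T = -1/3*(-100) = 100/3 ≈ 33.333)
1/(((T*82 + 47)/(((15401 - 7596)*(21413 + 6926))) + 509/16893) - 84009) = 1/((((100/3)*82 + 47)/(((15401 - 7596)*(21413 + 6926))) + 509/16893) - 84009) = 1/(((8200/3 + 47)/((7805*28339)) + 509*(1/16893)) - 84009) = 1/(((8341/3)/221185895 + 509/16893) - 84009) = 1/(((8341/3)*(1/221185895) + 509/16893) - 84009) = 1/((8341/663557685 + 509/16893) - 84009) = 1/(112630588726/3736493324235 - 84009) = 1/(-313898955045069389/3736493324235) = -3736493324235/313898955045069389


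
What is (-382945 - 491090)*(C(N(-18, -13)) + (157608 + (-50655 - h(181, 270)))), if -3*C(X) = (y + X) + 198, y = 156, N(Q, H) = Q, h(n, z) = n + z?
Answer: -92988583650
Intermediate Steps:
C(X) = -118 - X/3 (C(X) = -((156 + X) + 198)/3 = -(354 + X)/3 = -118 - X/3)
(-382945 - 491090)*(C(N(-18, -13)) + (157608 + (-50655 - h(181, 270)))) = (-382945 - 491090)*((-118 - ⅓*(-18)) + (157608 + (-50655 - (181 + 270)))) = -874035*((-118 + 6) + (157608 + (-50655 - 1*451))) = -874035*(-112 + (157608 + (-50655 - 451))) = -874035*(-112 + (157608 - 51106)) = -874035*(-112 + 106502) = -874035*106390 = -92988583650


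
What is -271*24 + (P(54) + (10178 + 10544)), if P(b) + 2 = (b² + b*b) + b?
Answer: 20102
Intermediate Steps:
P(b) = -2 + b + 2*b² (P(b) = -2 + ((b² + b*b) + b) = -2 + ((b² + b²) + b) = -2 + (2*b² + b) = -2 + (b + 2*b²) = -2 + b + 2*b²)
-271*24 + (P(54) + (10178 + 10544)) = -271*24 + ((-2 + 54 + 2*54²) + (10178 + 10544)) = -6504 + ((-2 + 54 + 2*2916) + 20722) = -6504 + ((-2 + 54 + 5832) + 20722) = -6504 + (5884 + 20722) = -6504 + 26606 = 20102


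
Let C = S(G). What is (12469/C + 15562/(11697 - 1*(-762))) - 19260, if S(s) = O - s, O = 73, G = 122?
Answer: -11912645393/610491 ≈ -19513.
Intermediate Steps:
S(s) = 73 - s
C = -49 (C = 73 - 1*122 = 73 - 122 = -49)
(12469/C + 15562/(11697 - 1*(-762))) - 19260 = (12469/(-49) + 15562/(11697 - 1*(-762))) - 19260 = (12469*(-1/49) + 15562/(11697 + 762)) - 19260 = (-12469/49 + 15562/12459) - 19260 = -154588733/610491 - 19260 = -11912645393/610491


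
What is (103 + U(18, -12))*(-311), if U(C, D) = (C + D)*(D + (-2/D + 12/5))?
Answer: -72152/5 ≈ -14430.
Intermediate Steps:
U(C, D) = (C + D)*(12/5 + D - 2/D) (U(C, D) = (C + D)*(D + (-2/D + 12*(⅕))) = (C + D)*(D + (-2/D + 12/5)) = (C + D)*(D + (12/5 - 2/D)) = (C + D)*(12/5 + D - 2/D))
(103 + U(18, -12))*(-311) = (103 + (-2 + (-12)² + (12/5)*18 + (12/5)*(-12) + 18*(-12) - 2*18/(-12)))*(-311) = (103 + (-2 + 144 + 216/5 - 144/5 - 216 - 2*18*(-1/12)))*(-311) = (103 + (-2 + 144 + 216/5 - 144/5 - 216 + 3))*(-311) = (103 - 283/5)*(-311) = (232/5)*(-311) = -72152/5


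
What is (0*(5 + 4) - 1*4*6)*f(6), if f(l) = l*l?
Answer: -864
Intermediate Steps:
f(l) = l²
(0*(5 + 4) - 1*4*6)*f(6) = (0*(5 + 4) - 1*4*6)*6² = (0*9 - 4*6)*36 = (0 - 24)*36 = -24*36 = -864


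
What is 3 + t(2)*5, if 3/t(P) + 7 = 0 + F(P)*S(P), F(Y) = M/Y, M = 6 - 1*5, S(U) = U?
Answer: ½ ≈ 0.50000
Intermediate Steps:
M = 1 (M = 6 - 5 = 1)
F(Y) = 1/Y
t(P) = -½ (t(P) = 3/(-7 + (0 + P/P)) = 3/(-7 + (0 + 1)) = 3/(-7 + 1) = 3/(-6) = 3*(-⅙) = -½)
3 + t(2)*5 = 3 - ½*5 = 3 - 5/2 = ½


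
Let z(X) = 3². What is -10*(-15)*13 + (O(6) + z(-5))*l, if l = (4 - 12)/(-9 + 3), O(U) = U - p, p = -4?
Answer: 5926/3 ≈ 1975.3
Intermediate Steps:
O(U) = 4 + U (O(U) = U - 1*(-4) = U + 4 = 4 + U)
l = 4/3 (l = -8/(-6) = -8*(-⅙) = 4/3 ≈ 1.3333)
z(X) = 9
-10*(-15)*13 + (O(6) + z(-5))*l = -10*(-15)*13 + ((4 + 6) + 9)*(4/3) = 150*13 + (10 + 9)*(4/3) = 1950 + 19*(4/3) = 1950 + 76/3 = 5926/3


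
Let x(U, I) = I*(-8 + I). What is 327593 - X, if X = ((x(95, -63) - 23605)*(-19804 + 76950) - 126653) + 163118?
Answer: 1093608400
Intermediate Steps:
X = -1093280807 (X = ((-63*(-8 - 63) - 23605)*(-19804 + 76950) - 126653) + 163118 = ((-63*(-71) - 23605)*57146 - 126653) + 163118 = ((4473 - 23605)*57146 - 126653) + 163118 = (-19132*57146 - 126653) + 163118 = (-1093317272 - 126653) + 163118 = -1093443925 + 163118 = -1093280807)
327593 - X = 327593 - 1*(-1093280807) = 327593 + 1093280807 = 1093608400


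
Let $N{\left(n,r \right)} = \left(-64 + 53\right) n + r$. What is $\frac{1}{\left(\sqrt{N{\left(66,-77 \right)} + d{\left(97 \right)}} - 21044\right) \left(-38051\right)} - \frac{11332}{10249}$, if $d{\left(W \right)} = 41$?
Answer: $- \frac{95477266771942290}{86352498080734951} + \frac{i \sqrt{762}}{16850911909598} \approx -1.1057 + 1.6382 \cdot 10^{-12} i$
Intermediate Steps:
$N{\left(n,r \right)} = r - 11 n$ ($N{\left(n,r \right)} = - 11 n + r = r - 11 n$)
$\frac{1}{\left(\sqrt{N{\left(66,-77 \right)} + d{\left(97 \right)}} - 21044\right) \left(-38051\right)} - \frac{11332}{10249} = \frac{1}{\left(\sqrt{\left(-77 - 726\right) + 41} - 21044\right) \left(-38051\right)} - \frac{11332}{10249} = \frac{1}{\sqrt{\left(-77 - 726\right) + 41} - 21044} \left(- \frac{1}{38051}\right) - \frac{11332}{10249} = \frac{1}{\sqrt{-803 + 41} - 21044} \left(- \frac{1}{38051}\right) - \frac{11332}{10249} = \frac{1}{\sqrt{-762} - 21044} \left(- \frac{1}{38051}\right) - \frac{11332}{10249} = \frac{1}{i \sqrt{762} - 21044} \left(- \frac{1}{38051}\right) - \frac{11332}{10249} = \frac{1}{-21044 + i \sqrt{762}} \left(- \frac{1}{38051}\right) - \frac{11332}{10249} = - \frac{1}{38051 \left(-21044 + i \sqrt{762}\right)} - \frac{11332}{10249} = - \frac{11332}{10249} - \frac{1}{38051 \left(-21044 + i \sqrt{762}\right)}$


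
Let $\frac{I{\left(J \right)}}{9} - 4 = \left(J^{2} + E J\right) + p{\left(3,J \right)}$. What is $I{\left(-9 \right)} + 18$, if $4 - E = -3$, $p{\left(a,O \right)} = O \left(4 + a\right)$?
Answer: $-351$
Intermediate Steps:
$E = 7$ ($E = 4 - -3 = 4 + 3 = 7$)
$I{\left(J \right)} = 36 + 9 J^{2} + 126 J$ ($I{\left(J \right)} = 36 + 9 \left(\left(J^{2} + 7 J\right) + J \left(4 + 3\right)\right) = 36 + 9 \left(\left(J^{2} + 7 J\right) + J 7\right) = 36 + 9 \left(\left(J^{2} + 7 J\right) + 7 J\right) = 36 + 9 \left(J^{2} + 14 J\right) = 36 + \left(9 J^{2} + 126 J\right) = 36 + 9 J^{2} + 126 J$)
$I{\left(-9 \right)} + 18 = \left(36 + 9 \left(-9\right)^{2} + 126 \left(-9\right)\right) + 18 = \left(36 + 9 \cdot 81 - 1134\right) + 18 = \left(36 + 729 - 1134\right) + 18 = -369 + 18 = -351$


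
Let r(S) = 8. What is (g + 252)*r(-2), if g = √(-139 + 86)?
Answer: 2016 + 8*I*√53 ≈ 2016.0 + 58.241*I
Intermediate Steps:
g = I*√53 (g = √(-53) = I*√53 ≈ 7.2801*I)
(g + 252)*r(-2) = (I*√53 + 252)*8 = (252 + I*√53)*8 = 2016 + 8*I*√53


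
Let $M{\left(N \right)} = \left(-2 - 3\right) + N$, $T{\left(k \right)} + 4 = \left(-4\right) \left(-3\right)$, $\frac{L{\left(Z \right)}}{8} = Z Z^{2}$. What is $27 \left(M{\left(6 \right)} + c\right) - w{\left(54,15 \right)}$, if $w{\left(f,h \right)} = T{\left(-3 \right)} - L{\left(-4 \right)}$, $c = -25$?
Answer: $-1168$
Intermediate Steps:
$L{\left(Z \right)} = 8 Z^{3}$ ($L{\left(Z \right)} = 8 Z Z^{2} = 8 Z^{3}$)
$T{\left(k \right)} = 8$ ($T{\left(k \right)} = -4 - -12 = -4 + 12 = 8$)
$M{\left(N \right)} = -5 + N$
$w{\left(f,h \right)} = 520$ ($w{\left(f,h \right)} = 8 - 8 \left(-4\right)^{3} = 8 - 8 \left(-64\right) = 8 - -512 = 8 + 512 = 520$)
$27 \left(M{\left(6 \right)} + c\right) - w{\left(54,15 \right)} = 27 \left(\left(-5 + 6\right) - 25\right) - 520 = 27 \left(1 - 25\right) - 520 = 27 \left(-24\right) - 520 = -648 - 520 = -1168$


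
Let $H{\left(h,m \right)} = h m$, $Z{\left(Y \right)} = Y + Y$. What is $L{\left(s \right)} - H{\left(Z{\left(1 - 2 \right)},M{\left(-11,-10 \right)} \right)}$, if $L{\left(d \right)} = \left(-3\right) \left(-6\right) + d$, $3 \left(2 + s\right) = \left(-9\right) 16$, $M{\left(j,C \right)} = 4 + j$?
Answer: $-46$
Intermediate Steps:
$Z{\left(Y \right)} = 2 Y$
$s = -50$ ($s = -2 + \frac{\left(-9\right) 16}{3} = -2 + \frac{1}{3} \left(-144\right) = -2 - 48 = -50$)
$L{\left(d \right)} = 18 + d$
$L{\left(s \right)} - H{\left(Z{\left(1 - 2 \right)},M{\left(-11,-10 \right)} \right)} = \left(18 - 50\right) - 2 \left(1 - 2\right) \left(4 - 11\right) = -32 - 2 \left(1 - 2\right) \left(-7\right) = -32 - 2 \left(-1\right) \left(-7\right) = -32 - \left(-2\right) \left(-7\right) = -32 - 14 = -46$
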